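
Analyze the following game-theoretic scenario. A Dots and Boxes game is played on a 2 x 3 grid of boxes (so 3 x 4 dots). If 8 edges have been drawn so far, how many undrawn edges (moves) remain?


Grid: 2 x 3 boxes, i.e. 3 rows and 4 columns of dots.
Horizontal edges: (rows + 1) * cols = 3 * 3 = 9
Vertical edges: rows * (cols + 1) = 2 * 4 = 8
Total edges: 9 + 8 = 17
Edges drawn: 8
Remaining: 17 - 8 = 9

9


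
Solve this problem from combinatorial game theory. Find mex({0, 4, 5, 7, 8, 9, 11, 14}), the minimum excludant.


Set = {0, 4, 5, 7, 8, 9, 11, 14}
0 is in the set.
1 is NOT in the set. This is the mex.
mex = 1

1


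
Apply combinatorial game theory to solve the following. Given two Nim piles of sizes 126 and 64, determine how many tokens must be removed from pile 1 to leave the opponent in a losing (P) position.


Piles: 126 and 64
Current XOR: 126 XOR 64 = 62 (non-zero, so this is an N-position).
To make the XOR zero, we need to find a move that balances the piles.
For pile 1 (size 126): target = 126 XOR 62 = 64
We reduce pile 1 from 126 to 64.
Tokens removed: 126 - 64 = 62
Verification: 64 XOR 64 = 0

62


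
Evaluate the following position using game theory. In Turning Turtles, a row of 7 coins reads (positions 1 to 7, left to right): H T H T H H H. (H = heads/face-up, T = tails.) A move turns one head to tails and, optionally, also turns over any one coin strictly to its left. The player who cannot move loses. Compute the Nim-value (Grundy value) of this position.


Coins: H T H T H H H
Key fact: a single head at position k behaves exactly like a Nim heap of size k (turning it to T and optionally flipping a coin at j < k corresponds to moving the heap from k to j, or to 0), and heads combine as a disjunctive sum (two heads at the same place would cancel, matching j XOR j = 0). So the Nim-value is the XOR of the 1-indexed positions of the heads.
Face-up positions (1-indexed): [1, 3, 5, 6, 7]
XOR 0 with 1: 0 XOR 1 = 1
XOR 1 with 3: 1 XOR 3 = 2
XOR 2 with 5: 2 XOR 5 = 7
XOR 7 with 6: 7 XOR 6 = 1
XOR 1 with 7: 1 XOR 7 = 6
Nim-value = 6

6


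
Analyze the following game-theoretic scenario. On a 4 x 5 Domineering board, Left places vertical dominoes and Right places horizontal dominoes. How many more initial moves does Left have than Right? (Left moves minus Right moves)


Board is 4 x 5 (rows x cols).
Left (vertical) placements: (rows-1) * cols = 3 * 5 = 15
Right (horizontal) placements: rows * (cols-1) = 4 * 4 = 16
Advantage = Left - Right = 15 - 16 = -1

-1


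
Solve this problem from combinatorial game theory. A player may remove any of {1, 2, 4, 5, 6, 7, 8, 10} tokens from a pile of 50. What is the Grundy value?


The subtraction set is S = {1, 2, 4, 5, 6, 7, 8, 10}.
G(k) = mex{ G(k - s) : s in S, s <= k }. We compute iteratively: G(0) = 0.
G(1) = mex({0}) = 1
G(2) = mex({0, 1}) = 2
G(3) = mex({1, 2}) = 0
G(4) = mex({0, 2}) = 1
G(5) = mex({0, 1}) = 2
G(6) = mex({0, 1, 2}) = 3
G(7) = mex({0, 1, 2, 3}) = 4
G(8) = mex({0, 1, 2, 3, 4}) = 5
G(9) = mex({0, 1, 2, 4, 5}) = 3
G(10) = mex({0, 1, 2, 3, 5}) = 4
G(11) = mex({0, 1, 2, 3, 4}) = 5
G(12) = mex({1, 2, 3, 4, 5}) = 0
G(13) = mex({0, 2, 3, 4, 5}) = 1
G(14) = mex({0, 1, 3, 4, 5}) = 2
G(15) = mex({1, 2, 3, 4, 5}) = 0
G(16) = mex({0, 2, 3, 4, 5}) = 1
G(17) = mex({0, 1, 3, 4, 5}) = 2
G(18) = mex({0, 1, 2, 4, 5}) = 3
G(19) = mex({0, 1, 2, 3, 5}) = 4
G(20) = mex({0, 1, 2, 3, 4}) = 5
G(21) = mex({0, 1, 2, 4, 5}) = 3
Observe that G(12)..G(21) = 0, 1, 2, 0, 1, 2, 3, 4, 5, 3 repeats G(0)..G(9) = 0, 1, 2, 0, 1, 2, 3, 4, 5, 3.
For k >= max(S) = 10, G(k) is determined by the previous 10 values G(k-10)..G(k-1); a window of 10 consecutive values has recurred shifted by 12, so by induction G(k + 12) = G(k) for all k >= 0: the sequence is periodic from the start with period 12.
One period: G(0..11) = 0, 1, 2, 0, 1, 2, 3, 4, 5, 3, 4, 5.
50 mod 12 = 2, so G(50) = G(2) = 2.

2


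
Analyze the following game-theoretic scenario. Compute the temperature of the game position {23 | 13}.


The game is {23 | 13}, a switch {a | b} with numbers a > b.
Cooling {a | b} by t gives {a - t | b + t}, which stops being hot when a - t = b + t, i.e. at t = (a - b)/2. So the temperature of a switch is (a - b)/2.
Temperature = (Left option - Right option) / 2
= (23 - (13)) / 2
= 10 / 2
= 5

5


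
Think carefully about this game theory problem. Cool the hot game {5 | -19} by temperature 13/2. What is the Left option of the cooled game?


Original game: {5 | -19} (a switch {a | b} with a > b).
Cooling by t (for t below the temperature (a - b)/2 = 12) taxes each move by t: {a | b} cooled by t is {a - t | b + t}.
Cooling amount: t = 13/2
Cooled Left option: 5 - 13/2 = -3/2
Cooled Right option: -19 + 13/2 = -25/2
Cooled game: {-3/2 | -25/2}
Left option = -3/2

-3/2


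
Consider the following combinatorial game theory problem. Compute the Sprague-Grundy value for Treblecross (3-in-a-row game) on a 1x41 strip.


Treblecross: place X on empty cells; 3-in-a-row wins.
Playing within two cells of an existing X lets the opponent win at once, so sensible play treats the cells i-2..i+2 around each X as dead. The player left with no safe cell loses, so this is a normal-play take-away game on strips of safe cells.
Placing X at cell i (0-indexed) of a strip of k safe cells leaves independent strips of sizes max(0, i-2) and max(0, k-i-3). Hence G(k) = mex{ G(max(0,i-2)) XOR G(max(0,k-i-3)) : 0 <= i < k }, with G(0) = 0.
G(1): splits (0,0):0^0=0 -> mex({0}) = 1
G(2): splits (0,0):0^0=0 -> mex({0}) = 1
G(3): splits (0,0):0^0=0 -> mex({0}) = 1
G(4): splits (0,1):0^1=1 (0,0):0^0=0 -> mex({0, 1}) = 2
G(5): splits (0,2):0^1=1 (0,1):0^1=1 (0,0):0^0=0 -> mex({0, 1}) = 2
G(6) = mex({1}) = 0
G(7) = mex({0, 1, 2}) = 3
G(8) = mex({0, 1, 2}) = 3
G(9) = mex({0, 2}) = 1
G(10) = mex({0, 2, 3}) = 1
G(11) = mex({0, 3}) = 1
G(12) = mex({1, 3}) = 0
G(13) = mex({0, 1, 2, 3}) = 4
G(14) = mex({0, 1, 2}) = 3
G(15) = mex({0, 1, 2}) = 3
G(16) = mex({0, 1, 2, 4}) = 3
G(17) = mex({0, 1, 3, 4}) = 2
G(18) = mex({0, 1, 3, 4}) = 2
G(19) = mex({0, 1, 3, 5}) = 2
G(20) = mex({0, 1, 2, 3, 5}) = 4
G(21) = mex({0, 1, 2, 3, 5}) = 4
G(22) = mex({1, 2, 6}) = 0
G(23) = mex({0, 1, 2, 3, 4, 6}) = 5
G(24) = mex({0, 1, 2, 3, 4}) = 5
G(25) = mex({0, 1, 3, 4, 7}) = 2
G(26) = mex({0, 1, 3, 4, 5, 7}) = 2
G(27) = mex({0, 1, 3, 5}) = 2
G(28) = mex({0, 1, 2, 5}) = 3
G(29) = mex({0, 1, 2, 4, 5, 6}) = 3
G(30) = mex({1, 2, 4, 6}) = 0
G(31) = mex({0, 1, 2, 3, 4, 6}) = 5
G(32) = mex({1, 2, 3, 4, 7}) = 0
G(33) = mex({0, 3, 7}) = 1
G(34) = mex({0, 2, 3, 5, 7}) = 1
G(35) = mex({0, 2, 3, 5, 6}) = 1
G(36) = mex({0, 1, 2, 5, 6}) = 3
G(37) = mex({0, 1, 2, 4, 5, 6}) = 3
G(38) = mex({0, 1, 2, 4}) = 3
G(39) = mex({0, 1, 2, 3, 4, 7}) = 5
G(40) = mex({0, 1, 2, 3, 4, 5, 7}) = 6
G(41) = mex({0, 1, 2, 3, 5, 7}) = 4
Therefore G(41) = 4.

4


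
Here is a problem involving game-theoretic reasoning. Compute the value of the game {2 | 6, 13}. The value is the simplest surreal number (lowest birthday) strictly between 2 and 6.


Left options: {2}, max = 2
Right options: {6, 13}, min = 6
All options are numbers and max(Left) < min(Right), so by the simplicity theorem the value is the simplest (earliest-born) number strictly between 2 and 6.
Integers 3 through 5 all lie strictly between 2 and 6.
Among integers, the simplest (lowest birthday = smallest |n|; 0 is born on day 0, +-n on day n) is 3.
No non-integer in the interval can be simpler: if x is a non-integer in the interval, then floor(x) or ceil(x) also lies in the interval (the interval contains an integer), and both are proper prefixes of x's sign expansion, i.e. born earlier. So the game value is 3.
Game value = 3

3


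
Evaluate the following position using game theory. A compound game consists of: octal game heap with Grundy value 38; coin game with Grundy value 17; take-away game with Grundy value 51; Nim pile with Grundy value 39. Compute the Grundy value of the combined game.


By the Sprague-Grundy theorem, the Grundy value of a sum of games is the XOR of individual Grundy values.
octal game heap: Grundy value = 38. Running XOR: 0 XOR 38 = 38
coin game: Grundy value = 17. Running XOR: 38 XOR 17 = 55
take-away game: Grundy value = 51. Running XOR: 55 XOR 51 = 4
Nim pile: Grundy value = 39. Running XOR: 4 XOR 39 = 35
The combined Grundy value is 35.

35


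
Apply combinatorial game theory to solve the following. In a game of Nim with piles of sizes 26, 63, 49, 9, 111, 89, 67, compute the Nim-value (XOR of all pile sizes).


We need the XOR (exclusive or) of all pile sizes.
After XOR-ing pile 1 (size 26): 0 XOR 26 = 26
After XOR-ing pile 2 (size 63): 26 XOR 63 = 37
After XOR-ing pile 3 (size 49): 37 XOR 49 = 20
After XOR-ing pile 4 (size 9): 20 XOR 9 = 29
After XOR-ing pile 5 (size 111): 29 XOR 111 = 114
After XOR-ing pile 6 (size 89): 114 XOR 89 = 43
After XOR-ing pile 7 (size 67): 43 XOR 67 = 104
The Nim-value of this position is 104.

104


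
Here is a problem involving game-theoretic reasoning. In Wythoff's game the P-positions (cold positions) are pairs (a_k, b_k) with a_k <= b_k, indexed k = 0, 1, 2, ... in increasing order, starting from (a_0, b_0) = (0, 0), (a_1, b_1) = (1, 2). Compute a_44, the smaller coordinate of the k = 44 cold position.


By Wythoff's theorem, a_k = floor(k * phi) and b_k = floor(k * phi^2) = a_k + k, where phi = (1 + sqrt(5))/2 is the golden ratio.
phi = (1 + sqrt(5))/2 = 1.618034
k = 44
k * phi = 44 * 1.618034 = 71.193496
a_44 = floor(k * phi) = 71

71


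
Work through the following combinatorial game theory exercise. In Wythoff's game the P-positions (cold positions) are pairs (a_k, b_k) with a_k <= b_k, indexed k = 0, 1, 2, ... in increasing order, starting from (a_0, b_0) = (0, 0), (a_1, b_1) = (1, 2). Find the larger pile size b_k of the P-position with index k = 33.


By Wythoff's theorem, a_k = floor(k * phi) and b_k = floor(k * phi^2) = a_k + k, where phi = (1 + sqrt(5))/2 is the golden ratio.
phi = (1 + sqrt(5))/2 = 1.618034
phi^2 = phi + 1 = 2.618034
k = 33
k * phi^2 = 33 * 2.618034 = 86.395122
b_33 = floor(k * phi^2) = 86 (check: a_33 + k = 53 + 33 = 86)

86


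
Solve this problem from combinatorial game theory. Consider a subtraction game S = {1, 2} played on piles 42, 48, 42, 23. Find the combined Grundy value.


Subtraction set: {1, 2}
For this subtraction set, G(n) = n mod 3 (period = max + 1 = 3).
Pile 1 (size 42): G(42) = 42 mod 3 = 0
Pile 2 (size 48): G(48) = 48 mod 3 = 0
Pile 3 (size 42): G(42) = 42 mod 3 = 0
Pile 4 (size 23): G(23) = 23 mod 3 = 2
Total Grundy value = XOR of all: 0 XOR 0 XOR 0 XOR 2 = 2

2


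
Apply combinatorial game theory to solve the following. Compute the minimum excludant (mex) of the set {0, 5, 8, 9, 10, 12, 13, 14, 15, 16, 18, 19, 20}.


Set = {0, 5, 8, 9, 10, 12, 13, 14, 15, 16, 18, 19, 20}
0 is in the set.
1 is NOT in the set. This is the mex.
mex = 1

1


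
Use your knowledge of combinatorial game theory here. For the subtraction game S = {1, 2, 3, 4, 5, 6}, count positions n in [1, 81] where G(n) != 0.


Subtraction set S = {1, 2, 3, 4, 5, 6}, so G(n) = n mod 7.
G(n) = 0 when n is a multiple of 7.
Multiples of 7 in [1, 81]: 11
N-positions (nonzero Grundy) = 81 - 11 = 70

70


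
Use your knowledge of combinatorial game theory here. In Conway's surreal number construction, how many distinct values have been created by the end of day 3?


Day 0: {|} = 0 is born. Count = 1.
Day n: the number of surreal numbers born by day n is 2^(n+1) - 1.
By day 0: 2^1 - 1 = 1
By day 1: 2^2 - 1 = 3
By day 2: 2^3 - 1 = 7
By day 3: 2^4 - 1 = 15
By day 3: 15 surreal numbers.

15


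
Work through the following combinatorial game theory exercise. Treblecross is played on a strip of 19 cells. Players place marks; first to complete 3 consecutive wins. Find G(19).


Treblecross: place X on empty cells; 3-in-a-row wins.
Playing within two cells of an existing X lets the opponent win at once, so sensible play treats the cells i-2..i+2 around each X as dead. The player left with no safe cell loses, so this is a normal-play take-away game on strips of safe cells.
Placing X at cell i (0-indexed) of a strip of k safe cells leaves independent strips of sizes max(0, i-2) and max(0, k-i-3). Hence G(k) = mex{ G(max(0,i-2)) XOR G(max(0,k-i-3)) : 0 <= i < k }, with G(0) = 0.
G(1): splits (0,0):0^0=0 -> mex({0}) = 1
G(2): splits (0,0):0^0=0 -> mex({0}) = 1
G(3): splits (0,0):0^0=0 -> mex({0}) = 1
G(4): splits (0,1):0^1=1 (0,0):0^0=0 -> mex({0, 1}) = 2
G(5): splits (0,2):0^1=1 (0,1):0^1=1 (0,0):0^0=0 -> mex({0, 1}) = 2
G(6) = mex({1}) = 0
G(7) = mex({0, 1, 2}) = 3
G(8) = mex({0, 1, 2}) = 3
G(9) = mex({0, 2}) = 1
G(10) = mex({0, 2, 3}) = 1
G(11) = mex({0, 3}) = 1
G(12) = mex({1, 3}) = 0
G(13) = mex({0, 1, 2, 3}) = 4
G(14) = mex({0, 1, 2}) = 3
G(15) = mex({0, 1, 2}) = 3
G(16) = mex({0, 1, 2, 4}) = 3
G(17) = mex({0, 1, 3, 4}) = 2
G(18) = mex({0, 1, 3, 4}) = 2
G(19) = mex({0, 1, 3, 5}) = 2
Therefore G(19) = 2.

2


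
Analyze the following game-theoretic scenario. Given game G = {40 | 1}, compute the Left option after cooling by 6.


Original game: {40 | 1} (a switch {a | b} with a > b).
Cooling by t (for t below the temperature (a - b)/2 = 39/2) taxes each move by t: {a | b} cooled by t is {a - t | b + t}.
Cooling amount: t = 6
Cooled Left option: 40 - 6 = 34
Cooled Right option: 1 + 6 = 7
Cooled game: {34 | 7}
Left option = 34

34


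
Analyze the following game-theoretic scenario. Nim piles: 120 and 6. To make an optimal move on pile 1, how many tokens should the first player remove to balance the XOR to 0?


Piles: 120 and 6
Current XOR: 120 XOR 6 = 126 (non-zero, so this is an N-position).
To make the XOR zero, we need to find a move that balances the piles.
For pile 1 (size 120): target = 120 XOR 126 = 6
We reduce pile 1 from 120 to 6.
Tokens removed: 120 - 6 = 114
Verification: 6 XOR 6 = 0

114


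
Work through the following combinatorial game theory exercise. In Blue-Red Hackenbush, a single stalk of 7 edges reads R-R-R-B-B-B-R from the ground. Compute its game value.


Edges (from ground): R-R-R-B-B-B-R
By Berlekamp's sign-expansion rule, a Blue-Red Hackenbush stalk has the value of the surreal number whose sign sequence is the edge sequence with B -> + and R -> -.
Sign sequence: ---+++-
Trace the sign expansion in the surreal number tree, starting from 0:
Edge 1: R (sign -) -> bounds (-inf, 0), value = -1
Edge 2: R (sign -) -> bounds (-inf, -1), value = -2
Edge 3: R (sign -) -> bounds (-inf, -2), value = -3
Edge 4: B (sign +) -> bounds (-3, -2), value = -5/2
Edge 5: B (sign +) -> bounds (-5/2, -2), value = -9/4
Edge 6: B (sign +) -> bounds (-9/4, -2), value = -17/8
Edge 7: R (sign -) -> bounds (-9/4, -17/8), value = -35/16
Game value = -35/16

-35/16


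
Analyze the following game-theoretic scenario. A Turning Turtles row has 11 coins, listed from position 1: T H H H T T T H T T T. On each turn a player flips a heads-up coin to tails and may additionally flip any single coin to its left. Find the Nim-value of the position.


Coins: T H H H T T T H T T T
Key fact: a single head at position k behaves exactly like a Nim heap of size k (turning it to T and optionally flipping a coin at j < k corresponds to moving the heap from k to j, or to 0), and heads combine as a disjunctive sum (two heads at the same place would cancel, matching j XOR j = 0). So the Nim-value is the XOR of the 1-indexed positions of the heads.
Face-up positions (1-indexed): [2, 3, 4, 8]
XOR 0 with 2: 0 XOR 2 = 2
XOR 2 with 3: 2 XOR 3 = 1
XOR 1 with 4: 1 XOR 4 = 5
XOR 5 with 8: 5 XOR 8 = 13
Nim-value = 13

13


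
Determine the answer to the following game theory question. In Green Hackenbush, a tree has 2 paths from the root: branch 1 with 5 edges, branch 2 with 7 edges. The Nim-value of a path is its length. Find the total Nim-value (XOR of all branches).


The tree has 2 branches from the ground vertex.
In Green Hackenbush, the Nim-value of a simple path of length k is k.
Branch 1: length 5, Nim-value = 5
Branch 2: length 7, Nim-value = 7
Total Nim-value = XOR of all branch values:
0 XOR 5 = 5
5 XOR 7 = 2
Nim-value of the tree = 2

2


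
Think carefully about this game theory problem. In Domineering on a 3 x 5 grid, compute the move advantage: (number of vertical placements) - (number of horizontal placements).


Board is 3 x 5 (rows x cols).
Left (vertical) placements: (rows-1) * cols = 2 * 5 = 10
Right (horizontal) placements: rows * (cols-1) = 3 * 4 = 12
Advantage = Left - Right = 10 - 12 = -2

-2


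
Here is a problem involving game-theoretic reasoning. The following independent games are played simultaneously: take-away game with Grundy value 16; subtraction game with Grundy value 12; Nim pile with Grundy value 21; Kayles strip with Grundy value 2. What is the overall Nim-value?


By the Sprague-Grundy theorem, the Grundy value of a sum of games is the XOR of individual Grundy values.
take-away game: Grundy value = 16. Running XOR: 0 XOR 16 = 16
subtraction game: Grundy value = 12. Running XOR: 16 XOR 12 = 28
Nim pile: Grundy value = 21. Running XOR: 28 XOR 21 = 9
Kayles strip: Grundy value = 2. Running XOR: 9 XOR 2 = 11
The combined Grundy value is 11.

11


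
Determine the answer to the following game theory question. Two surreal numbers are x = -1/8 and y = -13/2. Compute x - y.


x = -1/8, y = -13/2
Converting to common denominator: 8
x = -1/8, y = -52/8
x - y = -1/8 - -13/2 = 51/8

51/8


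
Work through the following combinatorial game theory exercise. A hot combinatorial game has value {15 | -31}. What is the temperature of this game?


The game is {15 | -31}, a switch {a | b} with numbers a > b.
Cooling {a | b} by t gives {a - t | b + t}, which stops being hot when a - t = b + t, i.e. at t = (a - b)/2. So the temperature of a switch is (a - b)/2.
Temperature = (Left option - Right option) / 2
= (15 - (-31)) / 2
= 46 / 2
= 23

23


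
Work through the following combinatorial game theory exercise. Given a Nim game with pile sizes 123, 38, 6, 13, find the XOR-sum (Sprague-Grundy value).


We need the XOR (exclusive or) of all pile sizes.
After XOR-ing pile 1 (size 123): 0 XOR 123 = 123
After XOR-ing pile 2 (size 38): 123 XOR 38 = 93
After XOR-ing pile 3 (size 6): 93 XOR 6 = 91
After XOR-ing pile 4 (size 13): 91 XOR 13 = 86
The Nim-value of this position is 86.

86


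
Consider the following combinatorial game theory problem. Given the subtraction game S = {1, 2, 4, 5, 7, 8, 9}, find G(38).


The subtraction set is S = {1, 2, 4, 5, 7, 8, 9}.
G(k) = mex{ G(k - s) : s in S, s <= k }. We compute iteratively: G(0) = 0.
G(1) = mex({0}) = 1
G(2) = mex({0, 1}) = 2
G(3) = mex({1, 2}) = 0
G(4) = mex({0, 2}) = 1
G(5) = mex({0, 1}) = 2
G(6) = mex({1, 2}) = 0
G(7) = mex({0, 2}) = 1
G(8) = mex({0, 1}) = 2
G(9) = mex({0, 1, 2}) = 3
G(10) = mex({0, 1, 2, 3}) = 4
G(11) = mex({0, 1, 2, 3, 4}) = 5
G(12) = mex({0, 1, 2, 4, 5}) = 3
G(13) = mex({0, 1, 2, 3, 5}) = 4
G(14) = mex({0, 1, 2, 3, 4}) = 5
G(15) = mex({0, 1, 2, 4, 5}) = 3
G(16) = mex({1, 2, 3, 5}) = 0
G(17) = mex({0, 2, 3, 4}) = 1
G(18) = mex({0, 1, 3, 4, 5}) = 2
G(19) = mex({1, 2, 3, 4, 5}) = 0
G(20) = mex({0, 2, 3, 4, 5}) = 1
G(21) = mex({0, 1, 3, 4, 5}) = 2
G(22) = mex({1, 2, 3, 4, 5}) = 0
G(23) = mex({0, 2, 3, 5}) = 1
G(24) = mex({0, 1, 3}) = 2
Observe that G(16)..G(24) = 0, 1, 2, 0, 1, 2, 0, 1, 2 repeats G(0)..G(8) = 0, 1, 2, 0, 1, 2, 0, 1, 2.
For k >= max(S) = 9, G(k) is determined by the previous 9 values G(k-9)..G(k-1); a window of 9 consecutive values has recurred shifted by 16, so by induction G(k + 16) = G(k) for all k >= 0: the sequence is periodic from the start with period 16.
One period: G(0..15) = 0, 1, 2, 0, 1, 2, 0, 1, 2, 3, 4, 5, 3, 4, 5, 3.
38 mod 16 = 6, so G(38) = G(6) = 0.

0


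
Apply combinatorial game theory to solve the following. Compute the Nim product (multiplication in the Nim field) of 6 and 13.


Nim multiplication is bilinear over XOR: (u XOR v) * w = (u*w) XOR (v*w).
So we split each operand into its bit components and XOR the pairwise Nim products.
6 = 2 + 4 (as XOR of powers of 2).
13 = 1 + 4 + 8 (as XOR of powers of 2).
Using the standard Nim-product table on single bits:
  2*2 = 3,   2*4 = 8,   2*8 = 12,
  4*4 = 6,   4*8 = 11,  8*8 = 13,
and  1*x = x (identity), k*l = l*k (commutative).
Pairwise Nim products:
  2 * 1 = 2
  2 * 4 = 8
  2 * 8 = 12
  4 * 1 = 4
  4 * 4 = 6
  4 * 8 = 11
XOR them: 2 XOR 8 XOR 12 XOR 4 XOR 6 XOR 11 = 15.
Result: 6 * 13 = 15 (in Nim).

15


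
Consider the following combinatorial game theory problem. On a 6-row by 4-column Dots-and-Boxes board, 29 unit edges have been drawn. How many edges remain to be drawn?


Grid: 6 x 4 boxes, i.e. 7 rows and 5 columns of dots.
Horizontal edges: (rows + 1) * cols = 7 * 4 = 28
Vertical edges: rows * (cols + 1) = 6 * 5 = 30
Total edges: 28 + 30 = 58
Edges drawn: 29
Remaining: 58 - 29 = 29

29


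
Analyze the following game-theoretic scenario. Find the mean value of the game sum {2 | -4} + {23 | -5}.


G1 = {2 | -4}, G2 = {23 | -5}
Each is a switch {a | b} with numbers a > b; its mean value is (a + b)/2, and mean value is additive over game sums: m(G1 + G2) = m(G1) + m(G2).
Mean of G1 = (2 + (-4))/2 = -2/2 = -1
Mean of G2 = (23 + (-5))/2 = 18/2 = 9
Mean of G1 + G2 = -1 + 9 = 8

8


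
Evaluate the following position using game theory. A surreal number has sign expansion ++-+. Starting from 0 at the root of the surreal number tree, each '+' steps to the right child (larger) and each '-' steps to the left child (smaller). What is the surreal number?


Sign expansion: ++-+
Rule: track bounds (lo, hi), initially (-inf, +inf). On '+', the current value becomes lo and we move to the simplest number in (value, hi): value + 1 if hi = +inf, otherwise the midpoint (value + hi)/2. On '-', the current value becomes hi and we move to value - 1 if lo = -inf, otherwise the midpoint (lo + value)/2.
Start at 0.
Step 1: sign = +, move right. Bounds: (0, +inf). Value = 1
Step 2: sign = +, move right. Bounds: (1, +inf). Value = 2
Step 3: sign = -, move left. Bounds: (1, 2). Value = 3/2
Step 4: sign = +, move right. Bounds: (3/2, 2). Value = 7/4
The surreal number with sign expansion ++-+ is 7/4.

7/4


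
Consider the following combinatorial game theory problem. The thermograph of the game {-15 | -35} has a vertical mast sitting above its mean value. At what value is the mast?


Game = {-15 | -35}, a switch {a | b} with numbers a > b.
Its thermograph has left wall a - t and right wall b + t, which meet at t = (a - b)/2, where both equal (a + b)/2. So the mast (mean value) is at (a + b)/2.
Mean = (-15 + (-35))/2 = -50/2 = -25

-25


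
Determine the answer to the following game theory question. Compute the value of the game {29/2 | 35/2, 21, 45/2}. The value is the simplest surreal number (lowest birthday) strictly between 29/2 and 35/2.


Left options: {29/2}, max = 29/2
Right options: {35/2, 21, 45/2}, min = 35/2
All options are numbers and max(Left) < min(Right), so by the simplicity theorem the value is the simplest (earliest-born) number strictly between 29/2 and 35/2.
Integers 15 through 17 all lie strictly between 29/2 and 35/2.
Among integers, the simplest (lowest birthday = smallest |n|; 0 is born on day 0, +-n on day n) is 15.
No non-integer in the interval can be simpler: if x is a non-integer in the interval, then floor(x) or ceil(x) also lies in the interval (the interval contains an integer), and both are proper prefixes of x's sign expansion, i.e. born earlier. So the game value is 15.
Game value = 15

15


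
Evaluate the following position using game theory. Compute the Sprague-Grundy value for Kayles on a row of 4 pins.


Kayles: a move removes 1 or 2 adjacent pins from a contiguous row.
Removing pins from a row of k leaves two independent rows (a, b) with a + b = k - 1 (one pin) or a + b = k - 2 (two pins); an end removal gives a = 0.
By Sprague-Grundy, G(k) = mex{ G(a) XOR G(b) } over all these splits. G(0) = 0.
G(1): splits (0,0):0^0=0 -> mex({0}) = 1
G(2): splits (0,1):0^1=1 (0,0):0^0=0 -> mex({0, 1}) = 2
G(3): splits (0,2):0^2=2 (1,1):1^1=0 (0,1):0^1=1 -> mex({0, 1, 2}) = 3
G(4): splits (0,3):0^3=3 (1,2):1^2=3 (0,2):0^2=2 (1,1):1^1=0 -> mex({0, 2, 3}) = 1
Therefore G(4) = 1.

1


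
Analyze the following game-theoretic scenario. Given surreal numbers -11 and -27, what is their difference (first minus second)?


x = -11, y = -27
x - y = -11 - -27 = 16

16


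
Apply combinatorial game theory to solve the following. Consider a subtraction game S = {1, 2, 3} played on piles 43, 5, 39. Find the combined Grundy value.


Subtraction set: {1, 2, 3}
For this subtraction set, G(n) = n mod 4 (period = max + 1 = 4).
Pile 1 (size 43): G(43) = 43 mod 4 = 3
Pile 2 (size 5): G(5) = 5 mod 4 = 1
Pile 3 (size 39): G(39) = 39 mod 4 = 3
Total Grundy value = XOR of all: 3 XOR 1 XOR 3 = 1

1


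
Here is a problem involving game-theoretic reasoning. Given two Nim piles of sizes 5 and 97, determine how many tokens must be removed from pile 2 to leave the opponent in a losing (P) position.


Piles: 5 and 97
Current XOR: 5 XOR 97 = 100 (non-zero, so this is an N-position).
To make the XOR zero, we need to find a move that balances the piles.
For pile 2 (size 97): target = 97 XOR 100 = 5
We reduce pile 2 from 97 to 5.
Tokens removed: 97 - 5 = 92
Verification: 5 XOR 5 = 0

92


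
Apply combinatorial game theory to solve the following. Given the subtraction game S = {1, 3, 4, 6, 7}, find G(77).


The subtraction set is S = {1, 3, 4, 6, 7}.
G(k) = mex{ G(k - s) : s in S, s <= k }. We compute iteratively: G(0) = 0.
G(1) = mex({0}) = 1
G(2) = mex({1}) = 0
G(3) = mex({0}) = 1
G(4) = mex({0, 1}) = 2
G(5) = mex({0, 1, 2}) = 3
G(6) = mex({0, 1, 3}) = 2
G(7) = mex({0, 1, 2}) = 3
G(8) = mex({0, 1, 2, 3}) = 4
G(9) = mex({0, 1, 2, 3, 4}) = 5
G(10) = mex({1, 2, 3, 5}) = 0
G(11) = mex({0, 2, 3, 4}) = 1
G(12) = mex({1, 2, 3, 4, 5}) = 0
G(13) = mex({0, 2, 3, 5}) = 1
G(14) = mex({0, 1, 3, 4}) = 2
G(15) = mex({0, 1, 2, 4, 5}) = 3
G(16) = mex({0, 1, 3, 5}) = 2
Observe that G(10)..G(16) = 0, 1, 0, 1, 2, 3, 2 repeats G(0)..G(6) = 0, 1, 0, 1, 2, 3, 2.
For k >= max(S) = 7, G(k) is determined by the previous 7 values G(k-7)..G(k-1); a window of 7 consecutive values has recurred shifted by 10, so by induction G(k + 10) = G(k) for all k >= 0: the sequence is periodic from the start with period 10.
One period: G(0..9) = 0, 1, 0, 1, 2, 3, 2, 3, 4, 5.
77 mod 10 = 7, so G(77) = G(7) = 3.

3


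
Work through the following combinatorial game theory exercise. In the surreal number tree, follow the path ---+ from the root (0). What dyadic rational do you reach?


Sign expansion: ---+
Rule: track bounds (lo, hi), initially (-inf, +inf). On '+', the current value becomes lo and we move to the simplest number in (value, hi): value + 1 if hi = +inf, otherwise the midpoint (value + hi)/2. On '-', the current value becomes hi and we move to value - 1 if lo = -inf, otherwise the midpoint (lo + value)/2.
Start at 0.
Step 1: sign = -, move left. Bounds: (-inf, 0). Value = -1
Step 2: sign = -, move left. Bounds: (-inf, -1). Value = -2
Step 3: sign = -, move left. Bounds: (-inf, -2). Value = -3
Step 4: sign = +, move right. Bounds: (-3, -2). Value = -5/2
The surreal number with sign expansion ---+ is -5/2.

-5/2


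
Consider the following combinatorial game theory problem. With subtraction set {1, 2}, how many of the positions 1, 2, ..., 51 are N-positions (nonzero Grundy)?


Subtraction set S = {1, 2}, so G(n) = n mod 3.
G(n) = 0 when n is a multiple of 3.
Multiples of 3 in [1, 51]: 17
N-positions (nonzero Grundy) = 51 - 17 = 34

34


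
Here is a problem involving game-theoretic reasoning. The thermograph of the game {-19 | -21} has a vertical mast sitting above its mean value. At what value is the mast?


Game = {-19 | -21}, a switch {a | b} with numbers a > b.
Its thermograph has left wall a - t and right wall b + t, which meet at t = (a - b)/2, where both equal (a + b)/2. So the mast (mean value) is at (a + b)/2.
Mean = (-19 + (-21))/2 = -40/2 = -20

-20


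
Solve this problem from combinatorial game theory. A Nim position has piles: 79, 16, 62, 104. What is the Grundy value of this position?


We need the XOR (exclusive or) of all pile sizes.
After XOR-ing pile 1 (size 79): 0 XOR 79 = 79
After XOR-ing pile 2 (size 16): 79 XOR 16 = 95
After XOR-ing pile 3 (size 62): 95 XOR 62 = 97
After XOR-ing pile 4 (size 104): 97 XOR 104 = 9
The Nim-value of this position is 9.

9


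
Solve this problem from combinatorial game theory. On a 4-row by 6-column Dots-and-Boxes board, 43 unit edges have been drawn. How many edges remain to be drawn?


Grid: 4 x 6 boxes, i.e. 5 rows and 7 columns of dots.
Horizontal edges: (rows + 1) * cols = 5 * 6 = 30
Vertical edges: rows * (cols + 1) = 4 * 7 = 28
Total edges: 30 + 28 = 58
Edges drawn: 43
Remaining: 58 - 43 = 15

15


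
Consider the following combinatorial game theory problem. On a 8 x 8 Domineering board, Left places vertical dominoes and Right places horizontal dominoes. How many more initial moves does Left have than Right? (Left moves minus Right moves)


Board is 8 x 8 (rows x cols).
Left (vertical) placements: (rows-1) * cols = 7 * 8 = 56
Right (horizontal) placements: rows * (cols-1) = 8 * 7 = 56
Advantage = Left - Right = 56 - 56 = 0

0


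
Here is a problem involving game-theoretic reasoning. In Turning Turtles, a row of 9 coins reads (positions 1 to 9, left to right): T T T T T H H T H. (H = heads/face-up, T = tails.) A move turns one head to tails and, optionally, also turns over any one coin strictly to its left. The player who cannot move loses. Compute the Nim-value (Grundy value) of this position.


Coins: T T T T T H H T H
Key fact: a single head at position k behaves exactly like a Nim heap of size k (turning it to T and optionally flipping a coin at j < k corresponds to moving the heap from k to j, or to 0), and heads combine as a disjunctive sum (two heads at the same place would cancel, matching j XOR j = 0). So the Nim-value is the XOR of the 1-indexed positions of the heads.
Face-up positions (1-indexed): [6, 7, 9]
XOR 0 with 6: 0 XOR 6 = 6
XOR 6 with 7: 6 XOR 7 = 1
XOR 1 with 9: 1 XOR 9 = 8
Nim-value = 8

8


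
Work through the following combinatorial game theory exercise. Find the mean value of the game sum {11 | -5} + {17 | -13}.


G1 = {11 | -5}, G2 = {17 | -13}
Each is a switch {a | b} with numbers a > b; its mean value is (a + b)/2, and mean value is additive over game sums: m(G1 + G2) = m(G1) + m(G2).
Mean of G1 = (11 + (-5))/2 = 6/2 = 3
Mean of G2 = (17 + (-13))/2 = 4/2 = 2
Mean of G1 + G2 = 3 + 2 = 5

5


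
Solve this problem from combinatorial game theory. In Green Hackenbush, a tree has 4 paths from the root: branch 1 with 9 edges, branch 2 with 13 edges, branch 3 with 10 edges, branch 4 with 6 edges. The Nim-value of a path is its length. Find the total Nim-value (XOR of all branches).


The tree has 4 branches from the ground vertex.
In Green Hackenbush, the Nim-value of a simple path of length k is k.
Branch 1: length 9, Nim-value = 9
Branch 2: length 13, Nim-value = 13
Branch 3: length 10, Nim-value = 10
Branch 4: length 6, Nim-value = 6
Total Nim-value = XOR of all branch values:
0 XOR 9 = 9
9 XOR 13 = 4
4 XOR 10 = 14
14 XOR 6 = 8
Nim-value of the tree = 8

8


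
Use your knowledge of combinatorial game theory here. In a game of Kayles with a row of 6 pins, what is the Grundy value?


Kayles: a move removes 1 or 2 adjacent pins from a contiguous row.
Removing pins from a row of k leaves two independent rows (a, b) with a + b = k - 1 (one pin) or a + b = k - 2 (two pins); an end removal gives a = 0.
By Sprague-Grundy, G(k) = mex{ G(a) XOR G(b) } over all these splits. G(0) = 0.
G(1): splits (0,0):0^0=0 -> mex({0}) = 1
G(2): splits (0,1):0^1=1 (0,0):0^0=0 -> mex({0, 1}) = 2
G(3): splits (0,2):0^2=2 (1,1):1^1=0 (0,1):0^1=1 -> mex({0, 1, 2}) = 3
G(4): splits (0,3):0^3=3 (1,2):1^2=3 (0,2):0^2=2 (1,1):1^1=0 -> mex({0, 2, 3}) = 1
G(5): splits (0,4):0^1=1 (1,3):1^3=2 (2,2):2^2=0 (0,3):0^3=3 (1,2):1^2=3 -> mex({0, 1, 2, 3}) = 4
G(6) = mex({0, 1, 2, 4}) = 3
Therefore G(6) = 3.

3


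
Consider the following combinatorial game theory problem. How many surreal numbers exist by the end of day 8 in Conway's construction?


Day 0: {|} = 0 is born. Count = 1.
Day n: the number of surreal numbers born by day n is 2^(n+1) - 1.
By day 0: 2^1 - 1 = 1
By day 1: 2^2 - 1 = 3
By day 2: 2^3 - 1 = 7
By day 3: 2^4 - 1 = 15
By day 4: 2^5 - 1 = 31
By day 5: 2^6 - 1 = 63
By day 6: 2^7 - 1 = 127
By day 7: 2^8 - 1 = 255
By day 8: 2^9 - 1 = 511
By day 8: 511 surreal numbers.

511


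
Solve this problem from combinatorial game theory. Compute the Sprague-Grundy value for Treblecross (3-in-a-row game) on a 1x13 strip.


Treblecross: place X on empty cells; 3-in-a-row wins.
Playing within two cells of an existing X lets the opponent win at once, so sensible play treats the cells i-2..i+2 around each X as dead. The player left with no safe cell loses, so this is a normal-play take-away game on strips of safe cells.
Placing X at cell i (0-indexed) of a strip of k safe cells leaves independent strips of sizes max(0, i-2) and max(0, k-i-3). Hence G(k) = mex{ G(max(0,i-2)) XOR G(max(0,k-i-3)) : 0 <= i < k }, with G(0) = 0.
G(1): splits (0,0):0^0=0 -> mex({0}) = 1
G(2): splits (0,0):0^0=0 -> mex({0}) = 1
G(3): splits (0,0):0^0=0 -> mex({0}) = 1
G(4): splits (0,1):0^1=1 (0,0):0^0=0 -> mex({0, 1}) = 2
G(5): splits (0,2):0^1=1 (0,1):0^1=1 (0,0):0^0=0 -> mex({0, 1}) = 2
G(6) = mex({1}) = 0
G(7) = mex({0, 1, 2}) = 3
G(8) = mex({0, 1, 2}) = 3
G(9) = mex({0, 2}) = 1
G(10) = mex({0, 2, 3}) = 1
G(11) = mex({0, 3}) = 1
G(12) = mex({1, 3}) = 0
G(13) = mex({0, 1, 2, 3}) = 4
Therefore G(13) = 4.

4


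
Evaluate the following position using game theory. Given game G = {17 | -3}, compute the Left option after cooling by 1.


Original game: {17 | -3} (a switch {a | b} with a > b).
Cooling by t (for t below the temperature (a - b)/2 = 10) taxes each move by t: {a | b} cooled by t is {a - t | b + t}.
Cooling amount: t = 1
Cooled Left option: 17 - 1 = 16
Cooled Right option: -3 + 1 = -2
Cooled game: {16 | -2}
Left option = 16

16


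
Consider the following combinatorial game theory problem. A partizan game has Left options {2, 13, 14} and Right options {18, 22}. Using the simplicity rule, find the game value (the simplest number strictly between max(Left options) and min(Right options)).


Left options: {2, 13, 14}, max = 14
Right options: {18, 22}, min = 18
All options are numbers and max(Left) < min(Right), so by the simplicity theorem the value is the simplest (earliest-born) number strictly between 14 and 18.
Integers 15 through 17 all lie strictly between 14 and 18.
Among integers, the simplest (lowest birthday = smallest |n|; 0 is born on day 0, +-n on day n) is 15.
No non-integer in the interval can be simpler: if x is a non-integer in the interval, then floor(x) or ceil(x) also lies in the interval (the interval contains an integer), and both are proper prefixes of x's sign expansion, i.e. born earlier. So the game value is 15.
Game value = 15

15


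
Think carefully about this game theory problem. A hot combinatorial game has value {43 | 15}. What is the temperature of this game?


The game is {43 | 15}, a switch {a | b} with numbers a > b.
Cooling {a | b} by t gives {a - t | b + t}, which stops being hot when a - t = b + t, i.e. at t = (a - b)/2. So the temperature of a switch is (a - b)/2.
Temperature = (Left option - Right option) / 2
= (43 - (15)) / 2
= 28 / 2
= 14

14


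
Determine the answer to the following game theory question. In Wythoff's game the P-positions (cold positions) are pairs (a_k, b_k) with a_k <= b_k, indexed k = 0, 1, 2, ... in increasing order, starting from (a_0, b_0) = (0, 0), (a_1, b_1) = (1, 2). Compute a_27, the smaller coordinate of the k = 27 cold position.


By Wythoff's theorem, a_k = floor(k * phi) and b_k = floor(k * phi^2) = a_k + k, where phi = (1 + sqrt(5))/2 is the golden ratio.
phi = (1 + sqrt(5))/2 = 1.618034
k = 27
k * phi = 27 * 1.618034 = 43.686918
a_27 = floor(k * phi) = 43

43


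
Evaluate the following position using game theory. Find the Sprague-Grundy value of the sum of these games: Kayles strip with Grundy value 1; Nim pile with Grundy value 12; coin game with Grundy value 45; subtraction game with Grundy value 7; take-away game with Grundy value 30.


By the Sprague-Grundy theorem, the Grundy value of a sum of games is the XOR of individual Grundy values.
Kayles strip: Grundy value = 1. Running XOR: 0 XOR 1 = 1
Nim pile: Grundy value = 12. Running XOR: 1 XOR 12 = 13
coin game: Grundy value = 45. Running XOR: 13 XOR 45 = 32
subtraction game: Grundy value = 7. Running XOR: 32 XOR 7 = 39
take-away game: Grundy value = 30. Running XOR: 39 XOR 30 = 57
The combined Grundy value is 57.

57


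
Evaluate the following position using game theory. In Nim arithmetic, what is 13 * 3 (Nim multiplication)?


Nim multiplication is bilinear over XOR: (u XOR v) * w = (u*w) XOR (v*w).
So we split each operand into its bit components and XOR the pairwise Nim products.
13 = 1 + 4 + 8 (as XOR of powers of 2).
3 = 1 + 2 (as XOR of powers of 2).
Using the standard Nim-product table on single bits:
  2*2 = 3,   2*4 = 8,   2*8 = 12,
  4*4 = 6,   4*8 = 11,  8*8 = 13,
and  1*x = x (identity), k*l = l*k (commutative).
Pairwise Nim products:
  1 * 1 = 1
  1 * 2 = 2
  4 * 1 = 4
  4 * 2 = 8
  8 * 1 = 8
  8 * 2 = 12
XOR them: 1 XOR 2 XOR 4 XOR 8 XOR 8 XOR 12 = 11.
Result: 13 * 3 = 11 (in Nim).

11


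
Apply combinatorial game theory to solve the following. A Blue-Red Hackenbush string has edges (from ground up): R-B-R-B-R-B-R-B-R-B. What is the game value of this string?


Edges (from ground): R-B-R-B-R-B-R-B-R-B
By Berlekamp's sign-expansion rule, a Blue-Red Hackenbush stalk has the value of the surreal number whose sign sequence is the edge sequence with B -> + and R -> -.
Sign sequence: -+-+-+-+-+
Trace the sign expansion in the surreal number tree, starting from 0:
Edge 1: R (sign -) -> bounds (-inf, 0), value = -1
Edge 2: B (sign +) -> bounds (-1, 0), value = -1/2
Edge 3: R (sign -) -> bounds (-1, -1/2), value = -3/4
Edge 4: B (sign +) -> bounds (-3/4, -1/2), value = -5/8
Edge 5: R (sign -) -> bounds (-3/4, -5/8), value = -11/16
Edge 6: B (sign +) -> bounds (-11/16, -5/8), value = -21/32
Edge 7: R (sign -) -> bounds (-11/16, -21/32), value = -43/64
Edge 8: B (sign +) -> bounds (-43/64, -21/32), value = -85/128
Edge 9: R (sign -) -> bounds (-43/64, -85/128), value = -171/256
Edge 10: B (sign +) -> bounds (-171/256, -85/128), value = -341/512
Game value = -341/512

-341/512


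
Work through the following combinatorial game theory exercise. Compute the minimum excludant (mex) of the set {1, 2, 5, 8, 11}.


Set = {1, 2, 5, 8, 11}
0 is NOT in the set. This is the mex.
mex = 0

0


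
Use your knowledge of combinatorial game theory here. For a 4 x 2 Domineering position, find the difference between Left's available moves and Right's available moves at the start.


Board is 4 x 2 (rows x cols).
Left (vertical) placements: (rows-1) * cols = 3 * 2 = 6
Right (horizontal) placements: rows * (cols-1) = 4 * 1 = 4
Advantage = Left - Right = 6 - 4 = 2

2


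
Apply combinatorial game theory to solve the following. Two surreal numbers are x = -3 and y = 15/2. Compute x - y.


x = -3, y = 15/2
Converting to common denominator: 2
x = -6/2, y = 15/2
x - y = -3 - 15/2 = -21/2

-21/2


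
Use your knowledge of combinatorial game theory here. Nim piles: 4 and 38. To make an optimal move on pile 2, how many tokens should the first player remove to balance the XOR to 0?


Piles: 4 and 38
Current XOR: 4 XOR 38 = 34 (non-zero, so this is an N-position).
To make the XOR zero, we need to find a move that balances the piles.
For pile 2 (size 38): target = 38 XOR 34 = 4
We reduce pile 2 from 38 to 4.
Tokens removed: 38 - 4 = 34
Verification: 4 XOR 4 = 0

34


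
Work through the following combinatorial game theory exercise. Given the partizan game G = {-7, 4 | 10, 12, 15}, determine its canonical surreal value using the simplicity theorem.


Left options: {-7, 4}, max = 4
Right options: {10, 12, 15}, min = 10
All options are numbers and max(Left) < min(Right), so by the simplicity theorem the value is the simplest (earliest-born) number strictly between 4 and 10.
Integers 5 through 9 all lie strictly between 4 and 10.
Among integers, the simplest (lowest birthday = smallest |n|; 0 is born on day 0, +-n on day n) is 5.
No non-integer in the interval can be simpler: if x is a non-integer in the interval, then floor(x) or ceil(x) also lies in the interval (the interval contains an integer), and both are proper prefixes of x's sign expansion, i.e. born earlier. So the game value is 5.
Game value = 5

5
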